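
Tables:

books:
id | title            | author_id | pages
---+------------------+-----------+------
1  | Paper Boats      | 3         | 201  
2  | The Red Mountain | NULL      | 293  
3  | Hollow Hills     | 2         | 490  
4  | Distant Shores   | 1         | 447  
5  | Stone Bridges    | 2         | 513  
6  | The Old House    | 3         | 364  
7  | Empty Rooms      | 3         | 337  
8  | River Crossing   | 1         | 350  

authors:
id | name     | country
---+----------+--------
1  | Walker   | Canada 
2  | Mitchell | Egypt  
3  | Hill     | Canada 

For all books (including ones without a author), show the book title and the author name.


LEFT JOIN keeps every row from books (the left table); where author_id has no match in authors, the author columns become NULL. Walk through each book:
  - book 1 (Paper Boats): author_id=3 -> matches Hill
  - book 2 (The Red Mountain): author_id=NULL, no match -> kept with NULL
  - book 3 (Hollow Hills): author_id=2 -> matches Mitchell
  - book 4 (Distant Shores): author_id=1 -> matches Walker
  - book 5 (Stone Bridges): author_id=2 -> matches Mitchell
  - book 6 (The Old House): author_id=3 -> matches Hill
  - book 7 (Empty Rooms): author_id=3 -> matches Hill
  - book 8 (River Crossing): author_id=1 -> matches Walker
All 8 rows appear; 1 has NULL author.

SQL:
SELECT a.title, b.name AS author
FROM books a
LEFT JOIN authors b ON a.author_id = b.id

Result:
title            | author  
-----------------+---------
Paper Boats      | Hill    
The Red Mountain | NULL    
Hollow Hills     | Mitchell
Distant Shores   | Walker  
Stone Bridges    | Mitchell
The Old House    | Hill    
Empty Rooms      | Hill    
River Crossing   | Walker  


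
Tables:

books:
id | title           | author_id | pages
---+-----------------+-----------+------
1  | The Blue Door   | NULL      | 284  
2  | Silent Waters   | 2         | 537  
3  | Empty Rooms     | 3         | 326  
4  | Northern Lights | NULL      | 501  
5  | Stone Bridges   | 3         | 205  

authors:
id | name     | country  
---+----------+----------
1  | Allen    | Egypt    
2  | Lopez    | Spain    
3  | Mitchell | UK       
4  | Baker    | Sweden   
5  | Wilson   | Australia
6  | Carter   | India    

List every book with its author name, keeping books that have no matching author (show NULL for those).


LEFT JOIN keeps every row from books (the left table); where author_id has no match in authors, the author columns become NULL. Walk through each book:
  - book 1 (The Blue Door): author_id=NULL, no match -> kept with NULL
  - book 2 (Silent Waters): author_id=2 -> matches Lopez
  - book 3 (Empty Rooms): author_id=3 -> matches Mitchell
  - book 4 (Northern Lights): author_id=NULL, no match -> kept with NULL
  - book 5 (Stone Bridges): author_id=3 -> matches Mitchell
All 5 rows appear; 2 have NULL author.

SQL:
SELECT a.title, b.name AS author
FROM books a
LEFT JOIN authors b ON a.author_id = b.id

Result:
title           | author  
----------------+---------
The Blue Door   | NULL    
Silent Waters   | Lopez   
Empty Rooms     | Mitchell
Northern Lights | NULL    
Stone Bridges   | Mitchell


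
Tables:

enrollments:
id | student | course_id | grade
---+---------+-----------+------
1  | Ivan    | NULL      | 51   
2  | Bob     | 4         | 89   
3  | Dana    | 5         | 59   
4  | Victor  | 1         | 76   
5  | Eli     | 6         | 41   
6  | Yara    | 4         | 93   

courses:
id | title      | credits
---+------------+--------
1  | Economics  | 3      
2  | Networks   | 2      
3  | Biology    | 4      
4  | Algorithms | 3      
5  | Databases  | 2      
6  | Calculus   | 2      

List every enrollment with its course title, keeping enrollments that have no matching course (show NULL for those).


LEFT JOIN keeps every row from enrollments (the left table); where course_id has no match in courses, the course columns become NULL. Walk through each enrollment:
  - enrollment 1 (Ivan): course_id=NULL, no match -> kept with NULL
  - enrollment 2 (Bob): course_id=4 -> matches Algorithms
  - enrollment 3 (Dana): course_id=5 -> matches Databases
  - enrollment 4 (Victor): course_id=1 -> matches Economics
  - enrollment 5 (Eli): course_id=6 -> matches Calculus
  - enrollment 6 (Yara): course_id=4 -> matches Algorithms
All 6 rows appear; 1 has NULL course.

SQL:
SELECT a.student, b.title AS course
FROM enrollments a
LEFT JOIN courses b ON a.course_id = b.id

Result:
student | course    
--------+-----------
Ivan    | NULL      
Bob     | Algorithms
Dana    | Databases 
Victor  | Economics 
Eli     | Calculus  
Yara    | Algorithms


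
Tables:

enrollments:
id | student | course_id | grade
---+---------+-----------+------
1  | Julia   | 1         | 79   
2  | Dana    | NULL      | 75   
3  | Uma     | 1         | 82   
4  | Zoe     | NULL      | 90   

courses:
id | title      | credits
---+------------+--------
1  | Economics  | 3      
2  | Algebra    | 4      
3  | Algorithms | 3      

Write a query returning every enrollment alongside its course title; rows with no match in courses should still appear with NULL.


LEFT JOIN keeps every row from enrollments (the left table); where course_id has no match in courses, the course columns become NULL. Walk through each enrollment:
  - enrollment 1 (Julia): course_id=1 -> matches Economics
  - enrollment 2 (Dana): course_id=NULL, no match -> kept with NULL
  - enrollment 3 (Uma): course_id=1 -> matches Economics
  - enrollment 4 (Zoe): course_id=NULL, no match -> kept with NULL
All 4 rows appear; 2 have NULL course.

SQL:
SELECT a.student, b.title AS course
FROM enrollments a
LEFT JOIN courses b ON a.course_id = b.id

Result:
student | course   
--------+----------
Julia   | Economics
Dana    | NULL     
Uma     | Economics
Zoe     | NULL     


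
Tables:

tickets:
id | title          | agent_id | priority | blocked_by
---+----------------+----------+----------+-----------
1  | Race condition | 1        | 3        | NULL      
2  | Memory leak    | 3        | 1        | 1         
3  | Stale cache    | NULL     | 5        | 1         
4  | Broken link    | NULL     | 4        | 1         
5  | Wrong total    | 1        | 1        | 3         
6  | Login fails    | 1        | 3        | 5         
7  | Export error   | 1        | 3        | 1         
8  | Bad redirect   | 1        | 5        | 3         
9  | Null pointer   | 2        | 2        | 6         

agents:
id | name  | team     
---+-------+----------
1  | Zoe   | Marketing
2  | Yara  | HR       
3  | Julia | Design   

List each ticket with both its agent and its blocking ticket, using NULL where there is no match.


Two LEFT JOINs from the same base table tickets: one to agents via agent_id, one to tickets itself via blocked_by. Both are LEFT so every ticket is preserved.
Match against agents:
  - ticket 1 (Race condition): agent_id=1 -> matches Zoe
  - ticket 2 (Memory leak): agent_id=3 -> matches Julia
  - ticket 3 (Stale cache): agent_id=NULL, no match -> kept with NULL
  - ticket 4 (Broken link): agent_id=NULL, no match -> kept with NULL
  - ticket 5 (Wrong total): agent_id=1 -> matches Zoe
  - ticket 6 (Login fails): agent_id=1 -> matches Zoe
  - ticket 7 (Export error): agent_id=1 -> matches Zoe
  - ticket 8 (Bad redirect): agent_id=1 -> matches Zoe
  - ticket 9 (Null pointer): agent_id=2 -> matches Yara
Match against tickets (self):
  - ticket 1 (Race condition): blocked_by=NULL -> NULL
  - ticket 2 (Memory leak): blocked_by=1 -> Race condition
  - ticket 3 (Stale cache): blocked_by=1 -> Race condition
  - ticket 4 (Broken link): blocked_by=1 -> Race condition
  - ticket 5 (Wrong total): blocked_by=3 -> Stale cache
  - ticket 6 (Login fails): blocked_by=5 -> Wrong total
  - ticket 7 (Export error): blocked_by=1 -> Race condition
  - ticket 8 (Bad redirect): blocked_by=3 -> Stale cache
  - ticket 9 (Null pointer): blocked_by=6 -> Login fails

SQL:
SELECT a.title, b.name AS agent, c.title AS blocked_by
FROM tickets a
LEFT JOIN agents b ON a.agent_id = b.id
LEFT JOIN tickets c ON a.blocked_by = c.id

Result:
title          | agent | blocked_by    
---------------+-------+---------------
Race condition | Zoe   | NULL          
Memory leak    | Julia | Race condition
Stale cache    | NULL  | Race condition
Broken link    | NULL  | Race condition
Wrong total    | Zoe   | Stale cache   
Login fails    | Zoe   | Wrong total   
Export error   | Zoe   | Race condition
Bad redirect   | Zoe   | Stale cache   
Null pointer   | Yara  | Login fails   


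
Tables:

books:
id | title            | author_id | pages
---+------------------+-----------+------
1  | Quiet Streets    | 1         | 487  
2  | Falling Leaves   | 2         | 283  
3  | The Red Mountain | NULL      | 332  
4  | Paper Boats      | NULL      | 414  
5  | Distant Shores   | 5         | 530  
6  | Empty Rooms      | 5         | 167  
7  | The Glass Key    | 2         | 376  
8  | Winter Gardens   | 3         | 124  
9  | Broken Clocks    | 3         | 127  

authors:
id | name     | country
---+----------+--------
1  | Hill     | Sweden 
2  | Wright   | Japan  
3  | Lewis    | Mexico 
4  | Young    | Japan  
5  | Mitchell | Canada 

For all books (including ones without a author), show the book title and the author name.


LEFT JOIN keeps every row from books (the left table); where author_id has no match in authors, the author columns become NULL. Walk through each book:
  - book 1 (Quiet Streets): author_id=1 -> matches Hill
  - book 2 (Falling Leaves): author_id=2 -> matches Wright
  - book 3 (The Red Mountain): author_id=NULL, no match -> kept with NULL
  - book 4 (Paper Boats): author_id=NULL, no match -> kept with NULL
  - book 5 (Distant Shores): author_id=5 -> matches Mitchell
  - book 6 (Empty Rooms): author_id=5 -> matches Mitchell
  - book 7 (The Glass Key): author_id=2 -> matches Wright
  - book 8 (Winter Gardens): author_id=3 -> matches Lewis
  - book 9 (Broken Clocks): author_id=3 -> matches Lewis
All 9 rows appear; 2 have NULL author.

SQL:
SELECT a.title, b.name AS author
FROM books a
LEFT JOIN authors b ON a.author_id = b.id

Result:
title            | author  
-----------------+---------
Quiet Streets    | Hill    
Falling Leaves   | Wright  
The Red Mountain | NULL    
Paper Boats      | NULL    
Distant Shores   | Mitchell
Empty Rooms      | Mitchell
The Glass Key    | Wright  
Winter Gardens   | Lewis   
Broken Clocks    | Lewis   


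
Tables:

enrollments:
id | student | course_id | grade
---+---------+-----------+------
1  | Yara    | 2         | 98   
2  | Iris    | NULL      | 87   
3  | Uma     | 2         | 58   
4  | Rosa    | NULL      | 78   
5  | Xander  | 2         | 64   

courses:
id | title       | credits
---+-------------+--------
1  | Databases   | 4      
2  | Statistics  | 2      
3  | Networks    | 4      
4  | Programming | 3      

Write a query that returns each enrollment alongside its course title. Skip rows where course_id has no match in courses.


INNER JOIN keeps only enrollments rows whose course_id matches an id in courses. Walk through each enrollment:
  - enrollment 1 (Yara): course_id=2 -> matches Statistics
  - enrollment 2 (Iris): course_id=NULL, no match -> dropped
  - enrollment 3 (Uma): course_id=2 -> matches Statistics
  - enrollment 4 (Rosa): course_id=NULL, no match -> dropped
  - enrollment 5 (Xander): course_id=2 -> matches Statistics
So 2 of 5 rows are dropped.

SQL:
SELECT a.student, b.title AS course
FROM enrollments a
INNER JOIN courses b ON a.course_id = b.id

Result:
student | course    
--------+-----------
Yara    | Statistics
Uma     | Statistics
Xander  | Statistics


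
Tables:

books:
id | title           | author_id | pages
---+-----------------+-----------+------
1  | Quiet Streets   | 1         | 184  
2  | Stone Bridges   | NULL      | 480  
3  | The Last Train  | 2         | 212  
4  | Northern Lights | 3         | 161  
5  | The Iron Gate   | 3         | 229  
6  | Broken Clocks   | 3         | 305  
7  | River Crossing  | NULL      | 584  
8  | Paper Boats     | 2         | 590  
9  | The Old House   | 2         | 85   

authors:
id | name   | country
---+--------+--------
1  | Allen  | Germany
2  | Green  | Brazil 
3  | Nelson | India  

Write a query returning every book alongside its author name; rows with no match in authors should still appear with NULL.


LEFT JOIN keeps every row from books (the left table); where author_id has no match in authors, the author columns become NULL. Walk through each book:
  - book 1 (Quiet Streets): author_id=1 -> matches Allen
  - book 2 (Stone Bridges): author_id=NULL, no match -> kept with NULL
  - book 3 (The Last Train): author_id=2 -> matches Green
  - book 4 (Northern Lights): author_id=3 -> matches Nelson
  - book 5 (The Iron Gate): author_id=3 -> matches Nelson
  - book 6 (Broken Clocks): author_id=3 -> matches Nelson
  - book 7 (River Crossing): author_id=NULL, no match -> kept with NULL
  - book 8 (Paper Boats): author_id=2 -> matches Green
  - book 9 (The Old House): author_id=2 -> matches Green
All 9 rows appear; 2 have NULL author.

SQL:
SELECT a.title, b.name AS author
FROM books a
LEFT JOIN authors b ON a.author_id = b.id

Result:
title           | author
----------------+-------
Quiet Streets   | Allen 
Stone Bridges   | NULL  
The Last Train  | Green 
Northern Lights | Nelson
The Iron Gate   | Nelson
Broken Clocks   | Nelson
River Crossing  | NULL  
Paper Boats     | Green 
The Old House   | Green 


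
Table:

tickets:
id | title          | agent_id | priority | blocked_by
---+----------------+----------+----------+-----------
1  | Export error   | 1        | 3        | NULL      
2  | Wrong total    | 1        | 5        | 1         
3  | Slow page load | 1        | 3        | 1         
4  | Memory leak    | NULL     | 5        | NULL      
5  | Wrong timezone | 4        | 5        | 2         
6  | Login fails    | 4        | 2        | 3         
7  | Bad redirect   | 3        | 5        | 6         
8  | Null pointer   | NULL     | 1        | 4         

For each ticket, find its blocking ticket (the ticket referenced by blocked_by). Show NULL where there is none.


This is a self-join: tickets is joined to a second copy of itself, matching each row's blocked_by to another row's id. Use LEFT JOIN so rows with blocked_by=NULL are kept.
  - ticket 1 (Export error): blocked_by=NULL -> NULL
  - ticket 2 (Wrong total): blocked_by=1 -> Export error
  - ticket 3 (Slow page load): blocked_by=1 -> Export error
  - ticket 4 (Memory leak): blocked_by=NULL -> NULL
  - ticket 5 (Wrong timezone): blocked_by=2 -> Wrong total
  - ticket 6 (Login fails): blocked_by=3 -> Slow page load
  - ticket 7 (Bad redirect): blocked_by=6 -> Login fails
  - ticket 8 (Null pointer): blocked_by=4 -> Memory leak

SQL:
SELECT a.title AS item, b.title AS blocked_by
FROM tickets a
LEFT JOIN tickets b ON a.blocked_by = b.id

Result:
item           | blocked_by    
---------------+---------------
Export error   | NULL          
Wrong total    | Export error  
Slow page load | Export error  
Memory leak    | NULL          
Wrong timezone | Wrong total   
Login fails    | Slow page load
Bad redirect   | Login fails   
Null pointer   | Memory leak   


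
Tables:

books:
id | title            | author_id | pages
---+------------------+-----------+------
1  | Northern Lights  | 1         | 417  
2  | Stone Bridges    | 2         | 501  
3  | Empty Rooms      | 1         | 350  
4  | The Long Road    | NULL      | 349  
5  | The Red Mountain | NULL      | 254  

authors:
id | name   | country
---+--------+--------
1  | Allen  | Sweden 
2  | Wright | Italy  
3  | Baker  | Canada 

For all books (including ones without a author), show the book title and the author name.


LEFT JOIN keeps every row from books (the left table); where author_id has no match in authors, the author columns become NULL. Walk through each book:
  - book 1 (Northern Lights): author_id=1 -> matches Allen
  - book 2 (Stone Bridges): author_id=2 -> matches Wright
  - book 3 (Empty Rooms): author_id=1 -> matches Allen
  - book 4 (The Long Road): author_id=NULL, no match -> kept with NULL
  - book 5 (The Red Mountain): author_id=NULL, no match -> kept with NULL
All 5 rows appear; 2 have NULL author.

SQL:
SELECT a.title, b.name AS author
FROM books a
LEFT JOIN authors b ON a.author_id = b.id

Result:
title            | author
-----------------+-------
Northern Lights  | Allen 
Stone Bridges    | Wright
Empty Rooms      | Allen 
The Long Road    | NULL  
The Red Mountain | NULL  


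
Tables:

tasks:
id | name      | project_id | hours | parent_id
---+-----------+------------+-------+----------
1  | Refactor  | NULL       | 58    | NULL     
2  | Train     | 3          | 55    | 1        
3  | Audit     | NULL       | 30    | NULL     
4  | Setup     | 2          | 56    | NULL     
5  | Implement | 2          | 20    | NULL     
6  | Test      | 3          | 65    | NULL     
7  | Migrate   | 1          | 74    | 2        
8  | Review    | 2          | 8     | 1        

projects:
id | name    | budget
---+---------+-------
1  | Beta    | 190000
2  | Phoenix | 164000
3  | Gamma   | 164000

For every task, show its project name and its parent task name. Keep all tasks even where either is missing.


Two LEFT JOINs from the same base table tasks: one to projects via project_id, one to tasks itself via parent_id. Both are LEFT so every task is preserved.
Match against projects:
  - task 1 (Refactor): project_id=NULL, no match -> kept with NULL
  - task 2 (Train): project_id=3 -> matches Gamma
  - task 3 (Audit): project_id=NULL, no match -> kept with NULL
  - task 4 (Setup): project_id=2 -> matches Phoenix
  - task 5 (Implement): project_id=2 -> matches Phoenix
  - task 6 (Test): project_id=3 -> matches Gamma
  - task 7 (Migrate): project_id=1 -> matches Beta
  - task 8 (Review): project_id=2 -> matches Phoenix
Match against tasks (self):
  - task 1 (Refactor): parent_id=NULL -> NULL
  - task 2 (Train): parent_id=1 -> Refactor
  - task 3 (Audit): parent_id=NULL -> NULL
  - task 4 (Setup): parent_id=NULL -> NULL
  - task 5 (Implement): parent_id=NULL -> NULL
  - task 6 (Test): parent_id=NULL -> NULL
  - task 7 (Migrate): parent_id=2 -> Train
  - task 8 (Review): parent_id=1 -> Refactor

SQL:
SELECT a.name, b.name AS project, c.name AS parent
FROM tasks a
LEFT JOIN projects b ON a.project_id = b.id
LEFT JOIN tasks c ON a.parent_id = c.id

Result:
name      | project | parent  
----------+---------+---------
Refactor  | NULL    | NULL    
Train     | Gamma   | Refactor
Audit     | NULL    | NULL    
Setup     | Phoenix | NULL    
Implement | Phoenix | NULL    
Test      | Gamma   | NULL    
Migrate   | Beta    | Train   
Review    | Phoenix | Refactor


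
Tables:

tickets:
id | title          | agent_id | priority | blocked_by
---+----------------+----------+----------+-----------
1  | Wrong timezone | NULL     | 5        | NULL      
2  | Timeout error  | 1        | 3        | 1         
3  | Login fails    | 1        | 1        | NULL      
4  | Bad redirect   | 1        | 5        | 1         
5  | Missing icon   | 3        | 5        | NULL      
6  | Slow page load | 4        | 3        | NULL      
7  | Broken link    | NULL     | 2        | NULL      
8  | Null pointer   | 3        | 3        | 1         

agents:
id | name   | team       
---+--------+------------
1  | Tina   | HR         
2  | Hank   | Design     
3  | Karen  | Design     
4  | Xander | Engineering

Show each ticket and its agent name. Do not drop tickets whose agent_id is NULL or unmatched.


LEFT JOIN keeps every row from tickets (the left table); where agent_id has no match in agents, the agent columns become NULL. Walk through each ticket:
  - ticket 1 (Wrong timezone): agent_id=NULL, no match -> kept with NULL
  - ticket 2 (Timeout error): agent_id=1 -> matches Tina
  - ticket 3 (Login fails): agent_id=1 -> matches Tina
  - ticket 4 (Bad redirect): agent_id=1 -> matches Tina
  - ticket 5 (Missing icon): agent_id=3 -> matches Karen
  - ticket 6 (Slow page load): agent_id=4 -> matches Xander
  - ticket 7 (Broken link): agent_id=NULL, no match -> kept with NULL
  - ticket 8 (Null pointer): agent_id=3 -> matches Karen
All 8 rows appear; 2 have NULL agent.

SQL:
SELECT a.title, b.name AS agent
FROM tickets a
LEFT JOIN agents b ON a.agent_id = b.id

Result:
title          | agent 
---------------+-------
Wrong timezone | NULL  
Timeout error  | Tina  
Login fails    | Tina  
Bad redirect   | Tina  
Missing icon   | Karen 
Slow page load | Xander
Broken link    | NULL  
Null pointer   | Karen 


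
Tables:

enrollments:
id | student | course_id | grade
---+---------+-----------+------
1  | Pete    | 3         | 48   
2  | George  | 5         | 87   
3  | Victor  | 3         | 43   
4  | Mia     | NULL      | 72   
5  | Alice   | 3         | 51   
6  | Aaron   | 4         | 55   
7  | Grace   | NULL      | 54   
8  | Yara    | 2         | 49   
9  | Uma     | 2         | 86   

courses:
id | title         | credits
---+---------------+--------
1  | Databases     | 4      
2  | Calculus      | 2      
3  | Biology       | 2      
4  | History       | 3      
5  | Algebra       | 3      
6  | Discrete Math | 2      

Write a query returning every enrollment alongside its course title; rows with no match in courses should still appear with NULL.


LEFT JOIN keeps every row from enrollments (the left table); where course_id has no match in courses, the course columns become NULL. Walk through each enrollment:
  - enrollment 1 (Pete): course_id=3 -> matches Biology
  - enrollment 2 (George): course_id=5 -> matches Algebra
  - enrollment 3 (Victor): course_id=3 -> matches Biology
  - enrollment 4 (Mia): course_id=NULL, no match -> kept with NULL
  - enrollment 5 (Alice): course_id=3 -> matches Biology
  - enrollment 6 (Aaron): course_id=4 -> matches History
  - enrollment 7 (Grace): course_id=NULL, no match -> kept with NULL
  - enrollment 8 (Yara): course_id=2 -> matches Calculus
  - enrollment 9 (Uma): course_id=2 -> matches Calculus
All 9 rows appear; 2 have NULL course.

SQL:
SELECT a.student, b.title AS course
FROM enrollments a
LEFT JOIN courses b ON a.course_id = b.id

Result:
student | course  
--------+---------
Pete    | Biology 
George  | Algebra 
Victor  | Biology 
Mia     | NULL    
Alice   | Biology 
Aaron   | History 
Grace   | NULL    
Yara    | Calculus
Uma     | Calculus


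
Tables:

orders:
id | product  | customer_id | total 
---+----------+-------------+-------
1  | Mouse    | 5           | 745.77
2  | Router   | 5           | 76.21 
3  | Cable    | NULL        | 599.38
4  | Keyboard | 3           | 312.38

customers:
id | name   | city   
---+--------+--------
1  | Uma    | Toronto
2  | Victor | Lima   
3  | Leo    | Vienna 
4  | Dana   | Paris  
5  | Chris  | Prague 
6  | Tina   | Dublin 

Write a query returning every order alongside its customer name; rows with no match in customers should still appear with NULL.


LEFT JOIN keeps every row from orders (the left table); where customer_id has no match in customers, the customer columns become NULL. Walk through each order:
  - order 1 (Mouse): customer_id=5 -> matches Chris
  - order 2 (Router): customer_id=5 -> matches Chris
  - order 3 (Cable): customer_id=NULL, no match -> kept with NULL
  - order 4 (Keyboard): customer_id=3 -> matches Leo
All 4 rows appear; 1 has NULL customer.

SQL:
SELECT a.product, b.name AS customer
FROM orders a
LEFT JOIN customers b ON a.customer_id = b.id

Result:
product  | customer
---------+---------
Mouse    | Chris   
Router   | Chris   
Cable    | NULL    
Keyboard | Leo     


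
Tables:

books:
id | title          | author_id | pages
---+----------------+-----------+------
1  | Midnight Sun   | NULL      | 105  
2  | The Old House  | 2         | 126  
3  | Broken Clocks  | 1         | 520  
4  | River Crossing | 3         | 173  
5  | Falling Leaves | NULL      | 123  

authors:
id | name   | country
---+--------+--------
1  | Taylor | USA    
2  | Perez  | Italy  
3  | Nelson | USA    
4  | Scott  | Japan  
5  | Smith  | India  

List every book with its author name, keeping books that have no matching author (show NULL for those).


LEFT JOIN keeps every row from books (the left table); where author_id has no match in authors, the author columns become NULL. Walk through each book:
  - book 1 (Midnight Sun): author_id=NULL, no match -> kept with NULL
  - book 2 (The Old House): author_id=2 -> matches Perez
  - book 3 (Broken Clocks): author_id=1 -> matches Taylor
  - book 4 (River Crossing): author_id=3 -> matches Nelson
  - book 5 (Falling Leaves): author_id=NULL, no match -> kept with NULL
All 5 rows appear; 2 have NULL author.

SQL:
SELECT a.title, b.name AS author
FROM books a
LEFT JOIN authors b ON a.author_id = b.id

Result:
title          | author
---------------+-------
Midnight Sun   | NULL  
The Old House  | Perez 
Broken Clocks  | Taylor
River Crossing | Nelson
Falling Leaves | NULL  


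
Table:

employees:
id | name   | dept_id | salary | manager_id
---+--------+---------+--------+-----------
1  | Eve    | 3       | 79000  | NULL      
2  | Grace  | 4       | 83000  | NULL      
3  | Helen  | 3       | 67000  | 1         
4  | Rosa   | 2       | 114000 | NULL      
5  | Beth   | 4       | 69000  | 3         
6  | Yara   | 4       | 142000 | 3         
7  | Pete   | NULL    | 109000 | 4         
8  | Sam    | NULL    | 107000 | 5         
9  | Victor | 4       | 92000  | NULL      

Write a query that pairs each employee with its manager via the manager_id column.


This is a self-join: employees is joined to a second copy of itself, matching each row's manager_id to another row's id. Use LEFT JOIN so rows with manager_id=NULL are kept.
  - employee 1 (Eve): manager_id=NULL -> NULL
  - employee 2 (Grace): manager_id=NULL -> NULL
  - employee 3 (Helen): manager_id=1 -> Eve
  - employee 4 (Rosa): manager_id=NULL -> NULL
  - employee 5 (Beth): manager_id=3 -> Helen
  - employee 6 (Yara): manager_id=3 -> Helen
  - employee 7 (Pete): manager_id=4 -> Rosa
  - employee 8 (Sam): manager_id=5 -> Beth
  - employee 9 (Victor): manager_id=NULL -> NULL

SQL:
SELECT a.name AS item, b.name AS manager
FROM employees a
LEFT JOIN employees b ON a.manager_id = b.id

Result:
item   | manager
-------+--------
Eve    | NULL   
Grace  | NULL   
Helen  | Eve    
Rosa   | NULL   
Beth   | Helen  
Yara   | Helen  
Pete   | Rosa   
Sam    | Beth   
Victor | NULL   


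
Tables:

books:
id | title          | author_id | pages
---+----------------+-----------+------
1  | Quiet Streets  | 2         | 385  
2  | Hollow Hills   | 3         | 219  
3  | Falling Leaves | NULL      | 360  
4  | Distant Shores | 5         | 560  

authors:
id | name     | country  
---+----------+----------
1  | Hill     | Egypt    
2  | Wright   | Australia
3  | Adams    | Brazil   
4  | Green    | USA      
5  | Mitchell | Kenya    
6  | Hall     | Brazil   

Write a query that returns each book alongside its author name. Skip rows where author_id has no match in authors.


INNER JOIN keeps only books rows whose author_id matches an id in authors. Walk through each book:
  - book 1 (Quiet Streets): author_id=2 -> matches Wright
  - book 2 (Hollow Hills): author_id=3 -> matches Adams
  - book 3 (Falling Leaves): author_id=NULL, no match -> dropped
  - book 4 (Distant Shores): author_id=5 -> matches Mitchell
So 1 of 4 rows is dropped.

SQL:
SELECT a.title, b.name AS author
FROM books a
INNER JOIN authors b ON a.author_id = b.id

Result:
title          | author  
---------------+---------
Quiet Streets  | Wright  
Hollow Hills   | Adams   
Distant Shores | Mitchell


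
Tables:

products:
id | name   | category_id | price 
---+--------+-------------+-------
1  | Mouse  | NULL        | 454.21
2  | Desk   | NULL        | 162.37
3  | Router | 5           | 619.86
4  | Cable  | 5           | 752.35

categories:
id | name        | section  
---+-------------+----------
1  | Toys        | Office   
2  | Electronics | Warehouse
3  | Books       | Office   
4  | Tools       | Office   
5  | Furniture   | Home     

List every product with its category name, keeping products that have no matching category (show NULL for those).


LEFT JOIN keeps every row from products (the left table); where category_id has no match in categories, the category columns become NULL. Walk through each product:
  - product 1 (Mouse): category_id=NULL, no match -> kept with NULL
  - product 2 (Desk): category_id=NULL, no match -> kept with NULL
  - product 3 (Router): category_id=5 -> matches Furniture
  - product 4 (Cable): category_id=5 -> matches Furniture
All 4 rows appear; 2 have NULL category.

SQL:
SELECT a.name, b.name AS category
FROM products a
LEFT JOIN categories b ON a.category_id = b.id

Result:
name   | category 
-------+----------
Mouse  | NULL     
Desk   | NULL     
Router | Furniture
Cable  | Furniture


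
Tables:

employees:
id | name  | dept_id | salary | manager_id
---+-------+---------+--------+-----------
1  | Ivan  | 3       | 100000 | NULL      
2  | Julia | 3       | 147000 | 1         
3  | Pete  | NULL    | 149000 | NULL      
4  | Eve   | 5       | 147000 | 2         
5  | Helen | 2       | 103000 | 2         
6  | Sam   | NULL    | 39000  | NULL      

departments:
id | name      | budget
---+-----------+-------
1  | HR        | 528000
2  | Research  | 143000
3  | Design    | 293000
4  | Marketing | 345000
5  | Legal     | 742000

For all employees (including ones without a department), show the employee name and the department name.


LEFT JOIN keeps every row from employees (the left table); where dept_id has no match in departments, the department columns become NULL. Walk through each employee:
  - employee 1 (Ivan): dept_id=3 -> matches Design
  - employee 2 (Julia): dept_id=3 -> matches Design
  - employee 3 (Pete): dept_id=NULL, no match -> kept with NULL
  - employee 4 (Eve): dept_id=5 -> matches Legal
  - employee 5 (Helen): dept_id=2 -> matches Research
  - employee 6 (Sam): dept_id=NULL, no match -> kept with NULL
All 6 rows appear; 2 have NULL department.

SQL:
SELECT a.name, b.name AS department
FROM employees a
LEFT JOIN departments b ON a.dept_id = b.id

Result:
name  | department
------+-----------
Ivan  | Design    
Julia | Design    
Pete  | NULL      
Eve   | Legal     
Helen | Research  
Sam   | NULL      


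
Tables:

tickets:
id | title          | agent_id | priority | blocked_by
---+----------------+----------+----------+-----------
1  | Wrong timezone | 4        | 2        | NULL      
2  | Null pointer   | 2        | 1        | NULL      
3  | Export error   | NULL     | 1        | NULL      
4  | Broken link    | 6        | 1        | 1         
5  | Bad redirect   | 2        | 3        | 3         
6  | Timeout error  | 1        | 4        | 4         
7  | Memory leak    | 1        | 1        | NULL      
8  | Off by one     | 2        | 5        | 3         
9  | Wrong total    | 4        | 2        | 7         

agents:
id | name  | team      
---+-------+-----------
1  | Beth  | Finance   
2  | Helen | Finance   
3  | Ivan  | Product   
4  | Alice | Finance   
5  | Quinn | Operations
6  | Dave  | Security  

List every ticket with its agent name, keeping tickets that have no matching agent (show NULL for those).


LEFT JOIN keeps every row from tickets (the left table); where agent_id has no match in agents, the agent columns become NULL. Walk through each ticket:
  - ticket 1 (Wrong timezone): agent_id=4 -> matches Alice
  - ticket 2 (Null pointer): agent_id=2 -> matches Helen
  - ticket 3 (Export error): agent_id=NULL, no match -> kept with NULL
  - ticket 4 (Broken link): agent_id=6 -> matches Dave
  - ticket 5 (Bad redirect): agent_id=2 -> matches Helen
  - ticket 6 (Timeout error): agent_id=1 -> matches Beth
  - ticket 7 (Memory leak): agent_id=1 -> matches Beth
  - ticket 8 (Off by one): agent_id=2 -> matches Helen
  - ticket 9 (Wrong total): agent_id=4 -> matches Alice
All 9 rows appear; 1 has NULL agent.

SQL:
SELECT a.title, b.name AS agent
FROM tickets a
LEFT JOIN agents b ON a.agent_id = b.id

Result:
title          | agent
---------------+------
Wrong timezone | Alice
Null pointer   | Helen
Export error   | NULL 
Broken link    | Dave 
Bad redirect   | Helen
Timeout error  | Beth 
Memory leak    | Beth 
Off by one     | Helen
Wrong total    | Alice


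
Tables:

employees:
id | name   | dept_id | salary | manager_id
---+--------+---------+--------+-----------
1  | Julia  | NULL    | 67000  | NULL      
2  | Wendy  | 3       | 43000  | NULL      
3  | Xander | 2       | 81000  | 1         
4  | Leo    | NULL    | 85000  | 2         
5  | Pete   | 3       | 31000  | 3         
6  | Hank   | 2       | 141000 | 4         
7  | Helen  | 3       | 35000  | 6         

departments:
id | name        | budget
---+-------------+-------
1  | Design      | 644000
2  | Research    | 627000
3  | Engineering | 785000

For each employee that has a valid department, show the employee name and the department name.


INNER JOIN keeps only employees rows whose dept_id matches an id in departments. Walk through each employee:
  - employee 1 (Julia): dept_id=NULL, no match -> dropped
  - employee 2 (Wendy): dept_id=3 -> matches Engineering
  - employee 3 (Xander): dept_id=2 -> matches Research
  - employee 4 (Leo): dept_id=NULL, no match -> dropped
  - employee 5 (Pete): dept_id=3 -> matches Engineering
  - employee 6 (Hank): dept_id=2 -> matches Research
  - employee 7 (Helen): dept_id=3 -> matches Engineering
So 2 of 7 rows are dropped.

SQL:
SELECT a.name, b.name AS department
FROM employees a
INNER JOIN departments b ON a.dept_id = b.id

Result:
name   | department 
-------+------------
Wendy  | Engineering
Xander | Research   
Pete   | Engineering
Hank   | Research   
Helen  | Engineering


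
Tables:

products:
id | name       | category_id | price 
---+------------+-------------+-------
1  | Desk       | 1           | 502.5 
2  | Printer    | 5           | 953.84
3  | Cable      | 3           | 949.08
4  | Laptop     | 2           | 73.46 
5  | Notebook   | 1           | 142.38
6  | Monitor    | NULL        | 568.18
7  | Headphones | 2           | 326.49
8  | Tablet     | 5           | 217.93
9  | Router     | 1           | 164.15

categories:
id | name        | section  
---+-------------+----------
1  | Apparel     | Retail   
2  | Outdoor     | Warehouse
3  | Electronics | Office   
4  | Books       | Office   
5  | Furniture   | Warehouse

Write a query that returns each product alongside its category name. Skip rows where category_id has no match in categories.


INNER JOIN keeps only products rows whose category_id matches an id in categories. Walk through each product:
  - product 1 (Desk): category_id=1 -> matches Apparel
  - product 2 (Printer): category_id=5 -> matches Furniture
  - product 3 (Cable): category_id=3 -> matches Electronics
  - product 4 (Laptop): category_id=2 -> matches Outdoor
  - product 5 (Notebook): category_id=1 -> matches Apparel
  - product 6 (Monitor): category_id=NULL, no match -> dropped
  - product 7 (Headphones): category_id=2 -> matches Outdoor
  - product 8 (Tablet): category_id=5 -> matches Furniture
  - product 9 (Router): category_id=1 -> matches Apparel
So 1 of 9 rows is dropped.

SQL:
SELECT a.name, b.name AS category
FROM products a
INNER JOIN categories b ON a.category_id = b.id

Result:
name       | category   
-----------+------------
Desk       | Apparel    
Printer    | Furniture  
Cable      | Electronics
Laptop     | Outdoor    
Notebook   | Apparel    
Headphones | Outdoor    
Tablet     | Furniture  
Router     | Apparel    


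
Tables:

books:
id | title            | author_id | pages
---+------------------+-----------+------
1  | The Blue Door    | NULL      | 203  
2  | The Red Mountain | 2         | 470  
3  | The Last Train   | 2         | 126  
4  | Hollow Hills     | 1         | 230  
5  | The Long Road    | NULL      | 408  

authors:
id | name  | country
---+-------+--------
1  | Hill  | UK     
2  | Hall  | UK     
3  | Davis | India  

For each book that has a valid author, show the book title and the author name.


INNER JOIN keeps only books rows whose author_id matches an id in authors. Walk through each book:
  - book 1 (The Blue Door): author_id=NULL, no match -> dropped
  - book 2 (The Red Mountain): author_id=2 -> matches Hall
  - book 3 (The Last Train): author_id=2 -> matches Hall
  - book 4 (Hollow Hills): author_id=1 -> matches Hill
  - book 5 (The Long Road): author_id=NULL, no match -> dropped
So 2 of 5 rows are dropped.

SQL:
SELECT a.title, b.name AS author
FROM books a
INNER JOIN authors b ON a.author_id = b.id

Result:
title            | author
-----------------+-------
The Red Mountain | Hall  
The Last Train   | Hall  
Hollow Hills     | Hill  


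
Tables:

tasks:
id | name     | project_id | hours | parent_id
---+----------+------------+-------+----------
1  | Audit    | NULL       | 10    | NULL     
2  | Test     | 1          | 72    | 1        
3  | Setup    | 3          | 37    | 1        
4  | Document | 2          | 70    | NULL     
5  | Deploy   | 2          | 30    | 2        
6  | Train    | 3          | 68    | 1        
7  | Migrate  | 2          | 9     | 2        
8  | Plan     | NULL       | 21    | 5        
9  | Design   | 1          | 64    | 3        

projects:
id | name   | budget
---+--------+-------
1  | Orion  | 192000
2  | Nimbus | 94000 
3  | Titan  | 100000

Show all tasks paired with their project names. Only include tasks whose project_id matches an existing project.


INNER JOIN keeps only tasks rows whose project_id matches an id in projects. Walk through each task:
  - task 1 (Audit): project_id=NULL, no match -> dropped
  - task 2 (Test): project_id=1 -> matches Orion
  - task 3 (Setup): project_id=3 -> matches Titan
  - task 4 (Document): project_id=2 -> matches Nimbus
  - task 5 (Deploy): project_id=2 -> matches Nimbus
  - task 6 (Train): project_id=3 -> matches Titan
  - task 7 (Migrate): project_id=2 -> matches Nimbus
  - task 8 (Plan): project_id=NULL, no match -> dropped
  - task 9 (Design): project_id=1 -> matches Orion
So 2 of 9 rows are dropped.

SQL:
SELECT a.name, b.name AS project
FROM tasks a
INNER JOIN projects b ON a.project_id = b.id

Result:
name     | project
---------+--------
Test     | Orion  
Setup    | Titan  
Document | Nimbus 
Deploy   | Nimbus 
Train    | Titan  
Migrate  | Nimbus 
Design   | Orion  


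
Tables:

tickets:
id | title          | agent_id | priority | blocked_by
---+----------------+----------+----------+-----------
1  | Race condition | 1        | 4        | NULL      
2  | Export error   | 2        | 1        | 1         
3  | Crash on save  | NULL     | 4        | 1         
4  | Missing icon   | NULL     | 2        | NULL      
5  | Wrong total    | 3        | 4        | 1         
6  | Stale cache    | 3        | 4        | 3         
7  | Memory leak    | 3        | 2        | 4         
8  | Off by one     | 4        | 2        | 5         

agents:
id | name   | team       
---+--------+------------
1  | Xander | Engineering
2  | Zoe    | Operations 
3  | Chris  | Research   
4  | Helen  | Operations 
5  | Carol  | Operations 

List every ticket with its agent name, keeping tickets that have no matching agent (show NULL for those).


LEFT JOIN keeps every row from tickets (the left table); where agent_id has no match in agents, the agent columns become NULL. Walk through each ticket:
  - ticket 1 (Race condition): agent_id=1 -> matches Xander
  - ticket 2 (Export error): agent_id=2 -> matches Zoe
  - ticket 3 (Crash on save): agent_id=NULL, no match -> kept with NULL
  - ticket 4 (Missing icon): agent_id=NULL, no match -> kept with NULL
  - ticket 5 (Wrong total): agent_id=3 -> matches Chris
  - ticket 6 (Stale cache): agent_id=3 -> matches Chris
  - ticket 7 (Memory leak): agent_id=3 -> matches Chris
  - ticket 8 (Off by one): agent_id=4 -> matches Helen
All 8 rows appear; 2 have NULL agent.

SQL:
SELECT a.title, b.name AS agent
FROM tickets a
LEFT JOIN agents b ON a.agent_id = b.id

Result:
title          | agent 
---------------+-------
Race condition | Xander
Export error   | Zoe   
Crash on save  | NULL  
Missing icon   | NULL  
Wrong total    | Chris 
Stale cache    | Chris 
Memory leak    | Chris 
Off by one     | Helen 


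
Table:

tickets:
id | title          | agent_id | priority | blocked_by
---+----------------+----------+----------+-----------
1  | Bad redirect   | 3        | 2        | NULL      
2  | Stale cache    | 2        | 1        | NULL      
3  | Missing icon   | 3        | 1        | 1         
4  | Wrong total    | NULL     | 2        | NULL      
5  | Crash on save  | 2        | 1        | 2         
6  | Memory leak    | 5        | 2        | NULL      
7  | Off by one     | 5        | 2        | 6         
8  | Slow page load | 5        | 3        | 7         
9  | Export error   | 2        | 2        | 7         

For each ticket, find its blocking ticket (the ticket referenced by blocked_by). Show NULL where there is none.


This is a self-join: tickets is joined to a second copy of itself, matching each row's blocked_by to another row's id. Use LEFT JOIN so rows with blocked_by=NULL are kept.
  - ticket 1 (Bad redirect): blocked_by=NULL -> NULL
  - ticket 2 (Stale cache): blocked_by=NULL -> NULL
  - ticket 3 (Missing icon): blocked_by=1 -> Bad redirect
  - ticket 4 (Wrong total): blocked_by=NULL -> NULL
  - ticket 5 (Crash on save): blocked_by=2 -> Stale cache
  - ticket 6 (Memory leak): blocked_by=NULL -> NULL
  - ticket 7 (Off by one): blocked_by=6 -> Memory leak
  - ticket 8 (Slow page load): blocked_by=7 -> Off by one
  - ticket 9 (Export error): blocked_by=7 -> Off by one

SQL:
SELECT a.title AS item, b.title AS blocked_by
FROM tickets a
LEFT JOIN tickets b ON a.blocked_by = b.id

Result:
item           | blocked_by  
---------------+-------------
Bad redirect   | NULL        
Stale cache    | NULL        
Missing icon   | Bad redirect
Wrong total    | NULL        
Crash on save  | Stale cache 
Memory leak    | NULL        
Off by one     | Memory leak 
Slow page load | Off by one  
Export error   | Off by one  
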